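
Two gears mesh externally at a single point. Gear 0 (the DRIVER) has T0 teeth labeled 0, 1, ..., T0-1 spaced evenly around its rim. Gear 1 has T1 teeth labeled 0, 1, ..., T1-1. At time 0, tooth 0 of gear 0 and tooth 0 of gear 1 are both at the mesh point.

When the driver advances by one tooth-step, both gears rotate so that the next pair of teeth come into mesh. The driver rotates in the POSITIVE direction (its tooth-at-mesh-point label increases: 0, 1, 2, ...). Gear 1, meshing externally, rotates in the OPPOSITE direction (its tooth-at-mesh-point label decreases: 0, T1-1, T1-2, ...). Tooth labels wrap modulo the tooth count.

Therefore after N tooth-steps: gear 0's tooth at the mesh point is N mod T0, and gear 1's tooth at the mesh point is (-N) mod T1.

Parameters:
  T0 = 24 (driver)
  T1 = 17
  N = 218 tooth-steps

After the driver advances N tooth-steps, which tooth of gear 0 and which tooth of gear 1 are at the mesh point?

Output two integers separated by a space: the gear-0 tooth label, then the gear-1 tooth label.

Gear 0 (driver, T0=24): tooth at mesh = N mod T0
  218 = 9 * 24 + 2, so 218 mod 24 = 2
  gear 0 tooth = 2
Gear 1 (driven, T1=17): tooth at mesh = (-N) mod T1
  218 = 12 * 17 + 14, so 218 mod 17 = 14
  (-218) mod 17 = (-14) mod 17 = 17 - 14 = 3
Mesh after 218 steps: gear-0 tooth 2 meets gear-1 tooth 3

Answer: 2 3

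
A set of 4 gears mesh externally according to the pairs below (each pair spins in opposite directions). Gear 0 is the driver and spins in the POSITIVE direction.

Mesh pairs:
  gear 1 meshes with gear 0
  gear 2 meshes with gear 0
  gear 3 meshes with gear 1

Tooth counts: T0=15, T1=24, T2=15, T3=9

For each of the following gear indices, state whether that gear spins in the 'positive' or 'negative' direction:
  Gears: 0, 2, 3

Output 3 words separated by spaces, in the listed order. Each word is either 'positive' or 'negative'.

Gear 0 (driver): positive (depth 0)
  gear 1: meshes with gear 0 -> depth 1 -> negative (opposite of gear 0)
  gear 2: meshes with gear 0 -> depth 1 -> negative (opposite of gear 0)
  gear 3: meshes with gear 1 -> depth 2 -> positive (opposite of gear 1)
Queried indices 0, 2, 3 -> positive, negative, positive

Answer: positive negative positive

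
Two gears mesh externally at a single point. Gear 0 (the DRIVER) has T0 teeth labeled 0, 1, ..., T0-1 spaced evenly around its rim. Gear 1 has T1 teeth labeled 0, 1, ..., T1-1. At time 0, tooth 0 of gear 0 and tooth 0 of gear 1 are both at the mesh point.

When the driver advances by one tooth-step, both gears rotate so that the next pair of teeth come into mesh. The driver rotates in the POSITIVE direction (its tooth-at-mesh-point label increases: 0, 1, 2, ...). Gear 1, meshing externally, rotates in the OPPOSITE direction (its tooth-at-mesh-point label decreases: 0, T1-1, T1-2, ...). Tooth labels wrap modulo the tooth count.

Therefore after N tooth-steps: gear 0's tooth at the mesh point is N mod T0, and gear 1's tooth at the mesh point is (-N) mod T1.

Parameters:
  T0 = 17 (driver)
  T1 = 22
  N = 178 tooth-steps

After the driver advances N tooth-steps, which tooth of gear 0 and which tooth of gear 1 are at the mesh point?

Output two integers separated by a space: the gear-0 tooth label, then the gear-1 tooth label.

Gear 0 (driver, T0=17): tooth at mesh = N mod T0
  178 = 10 * 17 + 8, so 178 mod 17 = 8
  gear 0 tooth = 8
Gear 1 (driven, T1=22): tooth at mesh = (-N) mod T1
  178 = 8 * 22 + 2, so 178 mod 22 = 2
  (-178) mod 22 = (-2) mod 22 = 22 - 2 = 20
Mesh after 178 steps: gear-0 tooth 8 meets gear-1 tooth 20

Answer: 8 20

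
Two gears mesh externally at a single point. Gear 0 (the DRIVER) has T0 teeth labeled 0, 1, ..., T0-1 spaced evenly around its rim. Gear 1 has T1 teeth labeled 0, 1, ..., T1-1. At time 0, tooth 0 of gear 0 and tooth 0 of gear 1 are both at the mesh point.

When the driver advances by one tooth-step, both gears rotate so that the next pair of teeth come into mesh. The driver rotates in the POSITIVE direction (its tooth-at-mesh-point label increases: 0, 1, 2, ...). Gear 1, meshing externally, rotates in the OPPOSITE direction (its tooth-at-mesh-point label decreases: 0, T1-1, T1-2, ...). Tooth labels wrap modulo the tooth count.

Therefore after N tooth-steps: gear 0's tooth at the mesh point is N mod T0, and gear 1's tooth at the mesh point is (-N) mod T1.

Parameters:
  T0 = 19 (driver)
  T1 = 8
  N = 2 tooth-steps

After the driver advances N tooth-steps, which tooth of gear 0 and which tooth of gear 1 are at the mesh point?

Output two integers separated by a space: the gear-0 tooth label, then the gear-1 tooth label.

Gear 0 (driver, T0=19): tooth at mesh = N mod T0
  2 = 0 * 19 + 2, so 2 mod 19 = 2
  gear 0 tooth = 2
Gear 1 (driven, T1=8): tooth at mesh = (-N) mod T1
  2 = 0 * 8 + 2, so 2 mod 8 = 2
  (-2) mod 8 = (-2) mod 8 = 8 - 2 = 6
Mesh after 2 steps: gear-0 tooth 2 meets gear-1 tooth 6

Answer: 2 6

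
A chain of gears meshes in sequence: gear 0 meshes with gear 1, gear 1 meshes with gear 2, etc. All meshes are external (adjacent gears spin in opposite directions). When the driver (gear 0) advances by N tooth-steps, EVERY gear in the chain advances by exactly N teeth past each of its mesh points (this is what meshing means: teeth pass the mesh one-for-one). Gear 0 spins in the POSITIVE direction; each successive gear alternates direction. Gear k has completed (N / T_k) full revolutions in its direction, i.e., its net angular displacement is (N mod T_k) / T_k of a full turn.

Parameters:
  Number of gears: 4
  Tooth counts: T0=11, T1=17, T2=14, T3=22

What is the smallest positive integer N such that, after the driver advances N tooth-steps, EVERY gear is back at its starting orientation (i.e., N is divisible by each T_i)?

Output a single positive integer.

Answer: 2618

Derivation:
Gear k returns to start when N is a multiple of T_k.
All gears at start simultaneously when N is a common multiple of [11, 17, 14, 22]; the smallest such N is lcm(11, 17, 14, 22).
Start: lcm = T0 = 11
Fold in T1=17: gcd(11, 17) = 1; lcm(11, 17) = 11 * 17 / 1 = 187 / 1 = 187
Fold in T2=14: gcd(187, 14) = 1; lcm(187, 14) = 187 * 14 / 1 = 2618 / 1 = 2618
Fold in T3=22: gcd(2618, 22) = 22; lcm(2618, 22) = 2618 * 22 / 22 = 57596 / 22 = 2618
Full cycle length = 2618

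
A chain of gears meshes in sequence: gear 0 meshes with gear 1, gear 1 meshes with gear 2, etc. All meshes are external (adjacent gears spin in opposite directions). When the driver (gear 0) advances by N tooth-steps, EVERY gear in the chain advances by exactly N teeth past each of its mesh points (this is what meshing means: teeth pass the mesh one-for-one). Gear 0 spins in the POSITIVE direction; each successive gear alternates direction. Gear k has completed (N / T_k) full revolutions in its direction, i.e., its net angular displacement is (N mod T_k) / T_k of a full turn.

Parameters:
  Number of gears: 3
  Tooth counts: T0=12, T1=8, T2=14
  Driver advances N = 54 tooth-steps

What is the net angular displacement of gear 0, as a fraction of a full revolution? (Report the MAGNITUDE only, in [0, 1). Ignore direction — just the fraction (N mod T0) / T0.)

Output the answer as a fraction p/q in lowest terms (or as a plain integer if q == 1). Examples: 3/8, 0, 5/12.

Answer: 1/2

Derivation:
Chain of 3 gears, tooth counts: [12, 8, 14]
  gear 0: T0=12, direction=positive, advance = 54 mod 12 = 6 teeth = 6/12 turn
  gear 1: T1=8, direction=negative, advance = 54 mod 8 = 6 teeth = 6/8 turn
  gear 2: T2=14, direction=positive, advance = 54 mod 14 = 12 teeth = 12/14 turn
Gear 0: 54 mod 12 = 6
Fraction = 6 / 12 = 1/2 (gcd(6,12)=6) = 1/2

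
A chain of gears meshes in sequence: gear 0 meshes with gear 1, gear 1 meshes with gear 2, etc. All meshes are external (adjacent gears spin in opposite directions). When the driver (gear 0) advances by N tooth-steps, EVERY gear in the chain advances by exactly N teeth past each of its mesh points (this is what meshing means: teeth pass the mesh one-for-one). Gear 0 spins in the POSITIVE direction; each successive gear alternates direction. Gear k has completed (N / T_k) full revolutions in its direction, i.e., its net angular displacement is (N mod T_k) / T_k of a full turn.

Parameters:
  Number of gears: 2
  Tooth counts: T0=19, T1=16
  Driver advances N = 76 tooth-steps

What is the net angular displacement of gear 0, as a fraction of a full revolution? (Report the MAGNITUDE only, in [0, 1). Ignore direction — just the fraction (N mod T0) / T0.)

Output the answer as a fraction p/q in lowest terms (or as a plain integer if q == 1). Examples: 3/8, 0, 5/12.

Chain of 2 gears, tooth counts: [19, 16]
  gear 0: T0=19, direction=positive, advance = 76 mod 19 = 0 teeth = 0/19 turn
  gear 1: T1=16, direction=negative, advance = 76 mod 16 = 12 teeth = 12/16 turn
Gear 0: 76 mod 19 = 0
Fraction = 0 / 19 = 0/1 (gcd(0,19)=19) = 0

Answer: 0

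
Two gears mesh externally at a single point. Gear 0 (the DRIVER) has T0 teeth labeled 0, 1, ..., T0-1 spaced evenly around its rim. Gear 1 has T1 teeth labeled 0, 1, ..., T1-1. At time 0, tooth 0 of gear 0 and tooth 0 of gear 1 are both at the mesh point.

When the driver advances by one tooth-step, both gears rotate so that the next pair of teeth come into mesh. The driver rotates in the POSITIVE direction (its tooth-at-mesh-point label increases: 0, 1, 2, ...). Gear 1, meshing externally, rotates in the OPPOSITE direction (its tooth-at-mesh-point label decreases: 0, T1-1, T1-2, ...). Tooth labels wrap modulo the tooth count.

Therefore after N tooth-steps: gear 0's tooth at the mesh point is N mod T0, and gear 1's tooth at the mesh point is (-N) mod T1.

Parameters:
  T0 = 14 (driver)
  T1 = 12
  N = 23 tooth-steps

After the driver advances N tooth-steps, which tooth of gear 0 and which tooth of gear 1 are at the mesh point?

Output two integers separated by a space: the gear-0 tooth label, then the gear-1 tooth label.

Gear 0 (driver, T0=14): tooth at mesh = N mod T0
  23 = 1 * 14 + 9, so 23 mod 14 = 9
  gear 0 tooth = 9
Gear 1 (driven, T1=12): tooth at mesh = (-N) mod T1
  23 = 1 * 12 + 11, so 23 mod 12 = 11
  (-23) mod 12 = (-11) mod 12 = 12 - 11 = 1
Mesh after 23 steps: gear-0 tooth 9 meets gear-1 tooth 1

Answer: 9 1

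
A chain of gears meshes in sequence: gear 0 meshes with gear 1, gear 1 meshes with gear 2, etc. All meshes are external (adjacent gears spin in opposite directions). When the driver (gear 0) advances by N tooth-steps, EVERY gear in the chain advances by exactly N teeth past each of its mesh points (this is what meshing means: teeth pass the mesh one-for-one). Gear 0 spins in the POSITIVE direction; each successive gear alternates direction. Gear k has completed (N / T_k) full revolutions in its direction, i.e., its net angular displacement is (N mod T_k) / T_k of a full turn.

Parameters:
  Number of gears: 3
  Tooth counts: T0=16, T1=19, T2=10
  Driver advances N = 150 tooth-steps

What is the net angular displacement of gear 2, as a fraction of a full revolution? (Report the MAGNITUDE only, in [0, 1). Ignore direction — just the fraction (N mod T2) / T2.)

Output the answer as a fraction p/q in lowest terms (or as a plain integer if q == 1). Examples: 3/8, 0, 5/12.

Chain of 3 gears, tooth counts: [16, 19, 10]
  gear 0: T0=16, direction=positive, advance = 150 mod 16 = 6 teeth = 6/16 turn
  gear 1: T1=19, direction=negative, advance = 150 mod 19 = 17 teeth = 17/19 turn
  gear 2: T2=10, direction=positive, advance = 150 mod 10 = 0 teeth = 0/10 turn
Gear 2: 150 mod 10 = 0
Fraction = 0 / 10 = 0/1 (gcd(0,10)=10) = 0

Answer: 0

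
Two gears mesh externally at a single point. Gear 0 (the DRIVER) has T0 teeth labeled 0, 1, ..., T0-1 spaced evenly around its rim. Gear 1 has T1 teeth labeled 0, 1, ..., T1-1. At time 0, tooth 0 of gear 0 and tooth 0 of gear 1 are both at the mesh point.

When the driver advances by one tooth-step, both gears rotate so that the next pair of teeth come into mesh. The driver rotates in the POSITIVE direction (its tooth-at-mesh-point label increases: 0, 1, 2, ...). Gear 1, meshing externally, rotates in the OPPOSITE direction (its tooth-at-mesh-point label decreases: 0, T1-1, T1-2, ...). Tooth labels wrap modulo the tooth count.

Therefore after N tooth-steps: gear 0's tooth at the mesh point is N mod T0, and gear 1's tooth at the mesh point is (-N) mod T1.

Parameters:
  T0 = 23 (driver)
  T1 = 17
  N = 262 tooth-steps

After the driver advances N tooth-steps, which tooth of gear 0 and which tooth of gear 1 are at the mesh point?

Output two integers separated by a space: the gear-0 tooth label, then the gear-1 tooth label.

Gear 0 (driver, T0=23): tooth at mesh = N mod T0
  262 = 11 * 23 + 9, so 262 mod 23 = 9
  gear 0 tooth = 9
Gear 1 (driven, T1=17): tooth at mesh = (-N) mod T1
  262 = 15 * 17 + 7, so 262 mod 17 = 7
  (-262) mod 17 = (-7) mod 17 = 17 - 7 = 10
Mesh after 262 steps: gear-0 tooth 9 meets gear-1 tooth 10

Answer: 9 10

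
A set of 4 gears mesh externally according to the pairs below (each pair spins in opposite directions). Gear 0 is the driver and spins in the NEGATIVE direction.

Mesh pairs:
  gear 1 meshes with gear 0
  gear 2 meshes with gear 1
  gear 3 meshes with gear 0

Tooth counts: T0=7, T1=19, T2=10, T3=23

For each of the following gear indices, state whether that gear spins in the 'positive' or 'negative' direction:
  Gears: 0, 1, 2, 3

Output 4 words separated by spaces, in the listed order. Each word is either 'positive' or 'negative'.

Answer: negative positive negative positive

Derivation:
Gear 0 (driver): negative (depth 0)
  gear 1: meshes with gear 0 -> depth 1 -> positive (opposite of gear 0)
  gear 2: meshes with gear 1 -> depth 2 -> negative (opposite of gear 1)
  gear 3: meshes with gear 0 -> depth 1 -> positive (opposite of gear 0)
Queried indices 0, 1, 2, 3 -> negative, positive, negative, positive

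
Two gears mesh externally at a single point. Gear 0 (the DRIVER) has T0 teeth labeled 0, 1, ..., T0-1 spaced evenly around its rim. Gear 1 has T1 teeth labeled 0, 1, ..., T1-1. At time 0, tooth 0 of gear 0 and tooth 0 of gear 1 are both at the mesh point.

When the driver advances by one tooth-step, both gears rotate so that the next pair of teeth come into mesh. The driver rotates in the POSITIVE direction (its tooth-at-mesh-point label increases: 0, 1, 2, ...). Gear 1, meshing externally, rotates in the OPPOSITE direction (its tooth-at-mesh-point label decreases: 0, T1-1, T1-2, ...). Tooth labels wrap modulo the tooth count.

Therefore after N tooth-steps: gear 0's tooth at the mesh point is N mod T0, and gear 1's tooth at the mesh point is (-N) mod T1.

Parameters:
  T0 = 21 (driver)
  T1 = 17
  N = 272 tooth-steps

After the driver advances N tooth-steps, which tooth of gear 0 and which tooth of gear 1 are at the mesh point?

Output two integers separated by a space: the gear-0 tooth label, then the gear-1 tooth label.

Gear 0 (driver, T0=21): tooth at mesh = N mod T0
  272 = 12 * 21 + 20, so 272 mod 21 = 20
  gear 0 tooth = 20
Gear 1 (driven, T1=17): tooth at mesh = (-N) mod T1
  272 = 16 * 17 + 0, so 272 mod 17 = 0
  (-272) mod 17 = 0
Mesh after 272 steps: gear-0 tooth 20 meets gear-1 tooth 0

Answer: 20 0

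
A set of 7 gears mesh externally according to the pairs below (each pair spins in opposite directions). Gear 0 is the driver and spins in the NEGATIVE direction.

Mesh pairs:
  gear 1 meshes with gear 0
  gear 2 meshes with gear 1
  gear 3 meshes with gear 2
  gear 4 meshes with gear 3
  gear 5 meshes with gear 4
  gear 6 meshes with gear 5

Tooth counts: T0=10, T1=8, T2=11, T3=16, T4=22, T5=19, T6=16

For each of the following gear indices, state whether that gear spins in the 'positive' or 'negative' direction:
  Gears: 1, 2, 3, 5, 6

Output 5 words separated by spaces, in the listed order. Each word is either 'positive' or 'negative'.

Answer: positive negative positive positive negative

Derivation:
Gear 0 (driver): negative (depth 0)
  gear 1: meshes with gear 0 -> depth 1 -> positive (opposite of gear 0)
  gear 2: meshes with gear 1 -> depth 2 -> negative (opposite of gear 1)
  gear 3: meshes with gear 2 -> depth 3 -> positive (opposite of gear 2)
  gear 4: meshes with gear 3 -> depth 4 -> negative (opposite of gear 3)
  gear 5: meshes with gear 4 -> depth 5 -> positive (opposite of gear 4)
  gear 6: meshes with gear 5 -> depth 6 -> negative (opposite of gear 5)
Queried indices 1, 2, 3, 5, 6 -> positive, negative, positive, positive, negative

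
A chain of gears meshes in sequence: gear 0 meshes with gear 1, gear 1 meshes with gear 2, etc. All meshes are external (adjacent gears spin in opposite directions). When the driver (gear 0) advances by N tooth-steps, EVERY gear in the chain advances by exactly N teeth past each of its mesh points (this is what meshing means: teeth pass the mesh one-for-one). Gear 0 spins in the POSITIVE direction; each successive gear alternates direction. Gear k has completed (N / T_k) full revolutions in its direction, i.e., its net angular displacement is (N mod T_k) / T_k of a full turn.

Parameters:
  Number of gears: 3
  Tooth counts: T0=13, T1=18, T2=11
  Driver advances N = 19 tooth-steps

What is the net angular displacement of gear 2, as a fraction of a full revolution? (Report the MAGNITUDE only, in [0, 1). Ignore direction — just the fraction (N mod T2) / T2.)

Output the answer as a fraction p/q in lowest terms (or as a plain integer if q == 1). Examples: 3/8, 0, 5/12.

Chain of 3 gears, tooth counts: [13, 18, 11]
  gear 0: T0=13, direction=positive, advance = 19 mod 13 = 6 teeth = 6/13 turn
  gear 1: T1=18, direction=negative, advance = 19 mod 18 = 1 teeth = 1/18 turn
  gear 2: T2=11, direction=positive, advance = 19 mod 11 = 8 teeth = 8/11 turn
Gear 2: 19 mod 11 = 8
Fraction = 8 / 11 = 8/11 (gcd(8,11)=1) = 8/11

Answer: 8/11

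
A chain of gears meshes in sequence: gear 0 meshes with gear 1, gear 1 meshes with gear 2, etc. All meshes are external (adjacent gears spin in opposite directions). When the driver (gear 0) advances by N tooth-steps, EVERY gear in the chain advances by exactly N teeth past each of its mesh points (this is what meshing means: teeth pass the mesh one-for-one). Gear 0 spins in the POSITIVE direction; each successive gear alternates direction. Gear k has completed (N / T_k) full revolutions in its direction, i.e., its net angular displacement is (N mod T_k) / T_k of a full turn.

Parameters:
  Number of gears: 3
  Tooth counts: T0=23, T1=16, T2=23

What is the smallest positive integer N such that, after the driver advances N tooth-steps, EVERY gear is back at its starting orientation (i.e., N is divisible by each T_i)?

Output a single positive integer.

Answer: 368

Derivation:
Gear k returns to start when N is a multiple of T_k.
All gears at start simultaneously when N is a common multiple of [23, 16, 23]; the smallest such N is lcm(23, 16, 23).
Start: lcm = T0 = 23
Fold in T1=16: gcd(23, 16) = 1; lcm(23, 16) = 23 * 16 / 1 = 368 / 1 = 368
Fold in T2=23: gcd(368, 23) = 23; lcm(368, 23) = 368 * 23 / 23 = 8464 / 23 = 368
Full cycle length = 368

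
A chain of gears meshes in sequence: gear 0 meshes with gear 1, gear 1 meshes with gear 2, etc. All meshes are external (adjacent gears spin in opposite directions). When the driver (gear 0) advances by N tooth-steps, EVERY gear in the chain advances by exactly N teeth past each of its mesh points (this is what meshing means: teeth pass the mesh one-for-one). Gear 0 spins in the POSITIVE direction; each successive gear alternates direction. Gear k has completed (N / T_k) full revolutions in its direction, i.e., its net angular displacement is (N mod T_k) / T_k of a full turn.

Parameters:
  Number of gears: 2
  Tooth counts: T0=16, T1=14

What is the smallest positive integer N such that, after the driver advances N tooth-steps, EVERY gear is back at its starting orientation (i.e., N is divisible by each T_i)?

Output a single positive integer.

Answer: 112

Derivation:
Gear k returns to start when N is a multiple of T_k.
All gears at start simultaneously when N is a common multiple of [16, 14]; the smallest such N is lcm(16, 14).
Start: lcm = T0 = 16
Fold in T1=14: gcd(16, 14) = 2; lcm(16, 14) = 16 * 14 / 2 = 224 / 2 = 112
Full cycle length = 112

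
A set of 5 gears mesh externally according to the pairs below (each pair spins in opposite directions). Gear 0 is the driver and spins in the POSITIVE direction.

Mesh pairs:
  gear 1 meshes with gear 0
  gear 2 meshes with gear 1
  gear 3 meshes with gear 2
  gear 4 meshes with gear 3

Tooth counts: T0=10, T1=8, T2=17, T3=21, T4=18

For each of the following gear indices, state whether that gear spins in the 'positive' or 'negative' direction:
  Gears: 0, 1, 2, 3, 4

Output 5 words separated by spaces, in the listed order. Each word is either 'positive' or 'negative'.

Answer: positive negative positive negative positive

Derivation:
Gear 0 (driver): positive (depth 0)
  gear 1: meshes with gear 0 -> depth 1 -> negative (opposite of gear 0)
  gear 2: meshes with gear 1 -> depth 2 -> positive (opposite of gear 1)
  gear 3: meshes with gear 2 -> depth 3 -> negative (opposite of gear 2)
  gear 4: meshes with gear 3 -> depth 4 -> positive (opposite of gear 3)
Queried indices 0, 1, 2, 3, 4 -> positive, negative, positive, negative, positive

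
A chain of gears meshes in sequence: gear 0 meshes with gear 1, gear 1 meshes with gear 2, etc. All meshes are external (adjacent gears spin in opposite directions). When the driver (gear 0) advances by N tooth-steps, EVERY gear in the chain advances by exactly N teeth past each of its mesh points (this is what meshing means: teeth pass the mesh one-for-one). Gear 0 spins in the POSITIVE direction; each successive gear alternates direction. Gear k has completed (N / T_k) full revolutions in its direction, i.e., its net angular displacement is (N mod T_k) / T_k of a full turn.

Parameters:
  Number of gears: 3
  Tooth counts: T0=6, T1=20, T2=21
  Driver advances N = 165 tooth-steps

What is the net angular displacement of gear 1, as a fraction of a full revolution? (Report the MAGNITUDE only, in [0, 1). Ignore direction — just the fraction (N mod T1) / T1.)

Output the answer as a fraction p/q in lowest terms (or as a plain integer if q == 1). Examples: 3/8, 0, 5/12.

Answer: 1/4

Derivation:
Chain of 3 gears, tooth counts: [6, 20, 21]
  gear 0: T0=6, direction=positive, advance = 165 mod 6 = 3 teeth = 3/6 turn
  gear 1: T1=20, direction=negative, advance = 165 mod 20 = 5 teeth = 5/20 turn
  gear 2: T2=21, direction=positive, advance = 165 mod 21 = 18 teeth = 18/21 turn
Gear 1: 165 mod 20 = 5
Fraction = 5 / 20 = 1/4 (gcd(5,20)=5) = 1/4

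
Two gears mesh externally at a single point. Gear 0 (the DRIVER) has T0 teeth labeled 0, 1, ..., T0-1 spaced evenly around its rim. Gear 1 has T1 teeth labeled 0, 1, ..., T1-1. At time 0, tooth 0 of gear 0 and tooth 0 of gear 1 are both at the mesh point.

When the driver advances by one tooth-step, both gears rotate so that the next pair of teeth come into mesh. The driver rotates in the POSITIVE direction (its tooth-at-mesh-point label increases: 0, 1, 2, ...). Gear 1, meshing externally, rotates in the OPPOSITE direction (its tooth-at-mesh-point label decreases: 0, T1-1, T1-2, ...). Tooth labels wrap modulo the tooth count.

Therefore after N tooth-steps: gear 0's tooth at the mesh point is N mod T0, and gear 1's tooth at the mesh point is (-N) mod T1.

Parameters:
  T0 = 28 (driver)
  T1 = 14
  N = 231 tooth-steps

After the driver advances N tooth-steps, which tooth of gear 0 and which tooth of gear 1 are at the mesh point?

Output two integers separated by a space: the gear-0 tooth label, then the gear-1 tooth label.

Gear 0 (driver, T0=28): tooth at mesh = N mod T0
  231 = 8 * 28 + 7, so 231 mod 28 = 7
  gear 0 tooth = 7
Gear 1 (driven, T1=14): tooth at mesh = (-N) mod T1
  231 = 16 * 14 + 7, so 231 mod 14 = 7
  (-231) mod 14 = (-7) mod 14 = 14 - 7 = 7
Mesh after 231 steps: gear-0 tooth 7 meets gear-1 tooth 7

Answer: 7 7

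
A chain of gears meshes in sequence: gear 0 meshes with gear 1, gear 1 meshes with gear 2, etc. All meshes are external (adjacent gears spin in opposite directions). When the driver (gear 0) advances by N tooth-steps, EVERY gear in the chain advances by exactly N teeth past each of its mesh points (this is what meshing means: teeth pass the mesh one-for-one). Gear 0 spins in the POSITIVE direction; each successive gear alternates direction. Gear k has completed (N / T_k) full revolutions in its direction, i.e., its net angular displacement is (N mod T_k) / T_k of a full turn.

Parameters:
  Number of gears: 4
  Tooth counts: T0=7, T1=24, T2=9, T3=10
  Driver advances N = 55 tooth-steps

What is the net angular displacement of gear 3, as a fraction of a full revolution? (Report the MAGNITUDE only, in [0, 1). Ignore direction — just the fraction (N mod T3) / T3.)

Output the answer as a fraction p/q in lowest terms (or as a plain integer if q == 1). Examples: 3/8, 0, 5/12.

Chain of 4 gears, tooth counts: [7, 24, 9, 10]
  gear 0: T0=7, direction=positive, advance = 55 mod 7 = 6 teeth = 6/7 turn
  gear 1: T1=24, direction=negative, advance = 55 mod 24 = 7 teeth = 7/24 turn
  gear 2: T2=9, direction=positive, advance = 55 mod 9 = 1 teeth = 1/9 turn
  gear 3: T3=10, direction=negative, advance = 55 mod 10 = 5 teeth = 5/10 turn
Gear 3: 55 mod 10 = 5
Fraction = 5 / 10 = 1/2 (gcd(5,10)=5) = 1/2

Answer: 1/2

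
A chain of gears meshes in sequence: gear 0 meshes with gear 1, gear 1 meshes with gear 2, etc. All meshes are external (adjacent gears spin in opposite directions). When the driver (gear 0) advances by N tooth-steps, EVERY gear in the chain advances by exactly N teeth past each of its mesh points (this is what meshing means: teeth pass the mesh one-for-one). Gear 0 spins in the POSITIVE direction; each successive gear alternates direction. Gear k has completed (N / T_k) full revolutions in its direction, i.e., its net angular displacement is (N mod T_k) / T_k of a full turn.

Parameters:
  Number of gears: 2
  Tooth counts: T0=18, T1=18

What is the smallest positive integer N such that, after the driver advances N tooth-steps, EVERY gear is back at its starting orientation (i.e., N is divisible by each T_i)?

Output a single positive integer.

Answer: 18

Derivation:
Gear k returns to start when N is a multiple of T_k.
All gears at start simultaneously when N is a common multiple of [18, 18]; the smallest such N is lcm(18, 18).
Start: lcm = T0 = 18
Fold in T1=18: gcd(18, 18) = 18; lcm(18, 18) = 18 * 18 / 18 = 324 / 18 = 18
Full cycle length = 18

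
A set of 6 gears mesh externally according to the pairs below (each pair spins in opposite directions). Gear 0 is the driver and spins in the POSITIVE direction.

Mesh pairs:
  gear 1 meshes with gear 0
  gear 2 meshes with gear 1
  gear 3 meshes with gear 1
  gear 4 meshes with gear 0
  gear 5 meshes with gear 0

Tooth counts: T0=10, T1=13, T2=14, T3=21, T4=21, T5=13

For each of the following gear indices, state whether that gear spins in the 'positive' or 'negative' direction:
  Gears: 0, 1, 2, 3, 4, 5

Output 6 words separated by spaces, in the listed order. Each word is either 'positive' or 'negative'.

Answer: positive negative positive positive negative negative

Derivation:
Gear 0 (driver): positive (depth 0)
  gear 1: meshes with gear 0 -> depth 1 -> negative (opposite of gear 0)
  gear 2: meshes with gear 1 -> depth 2 -> positive (opposite of gear 1)
  gear 3: meshes with gear 1 -> depth 2 -> positive (opposite of gear 1)
  gear 4: meshes with gear 0 -> depth 1 -> negative (opposite of gear 0)
  gear 5: meshes with gear 0 -> depth 1 -> negative (opposite of gear 0)
Queried indices 0, 1, 2, 3, 4, 5 -> positive, negative, positive, positive, negative, negative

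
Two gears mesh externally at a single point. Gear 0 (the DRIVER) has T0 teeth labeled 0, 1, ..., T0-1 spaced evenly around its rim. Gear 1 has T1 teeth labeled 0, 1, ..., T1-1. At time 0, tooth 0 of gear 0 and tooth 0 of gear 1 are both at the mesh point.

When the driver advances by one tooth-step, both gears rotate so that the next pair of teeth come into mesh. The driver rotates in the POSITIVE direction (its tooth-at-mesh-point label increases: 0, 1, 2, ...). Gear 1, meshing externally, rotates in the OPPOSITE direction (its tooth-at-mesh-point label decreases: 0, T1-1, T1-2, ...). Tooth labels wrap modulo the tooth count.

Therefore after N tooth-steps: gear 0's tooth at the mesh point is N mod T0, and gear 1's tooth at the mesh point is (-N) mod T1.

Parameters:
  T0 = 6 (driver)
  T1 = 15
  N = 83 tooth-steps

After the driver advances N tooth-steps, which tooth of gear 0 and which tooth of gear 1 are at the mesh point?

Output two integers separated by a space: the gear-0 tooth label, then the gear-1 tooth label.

Gear 0 (driver, T0=6): tooth at mesh = N mod T0
  83 = 13 * 6 + 5, so 83 mod 6 = 5
  gear 0 tooth = 5
Gear 1 (driven, T1=15): tooth at mesh = (-N) mod T1
  83 = 5 * 15 + 8, so 83 mod 15 = 8
  (-83) mod 15 = (-8) mod 15 = 15 - 8 = 7
Mesh after 83 steps: gear-0 tooth 5 meets gear-1 tooth 7

Answer: 5 7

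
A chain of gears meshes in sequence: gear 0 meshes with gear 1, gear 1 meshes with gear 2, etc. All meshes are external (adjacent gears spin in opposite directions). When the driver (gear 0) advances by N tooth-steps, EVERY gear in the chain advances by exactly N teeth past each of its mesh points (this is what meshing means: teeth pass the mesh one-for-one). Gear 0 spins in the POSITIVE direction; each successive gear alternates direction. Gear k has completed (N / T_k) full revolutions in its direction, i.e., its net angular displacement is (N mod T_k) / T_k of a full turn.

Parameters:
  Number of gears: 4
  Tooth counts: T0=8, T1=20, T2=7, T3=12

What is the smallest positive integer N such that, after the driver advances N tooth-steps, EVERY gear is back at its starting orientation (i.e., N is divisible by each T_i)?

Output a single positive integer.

Gear k returns to start when N is a multiple of T_k.
All gears at start simultaneously when N is a common multiple of [8, 20, 7, 12]; the smallest such N is lcm(8, 20, 7, 12).
Start: lcm = T0 = 8
Fold in T1=20: gcd(8, 20) = 4; lcm(8, 20) = 8 * 20 / 4 = 160 / 4 = 40
Fold in T2=7: gcd(40, 7) = 1; lcm(40, 7) = 40 * 7 / 1 = 280 / 1 = 280
Fold in T3=12: gcd(280, 12) = 4; lcm(280, 12) = 280 * 12 / 4 = 3360 / 4 = 840
Full cycle length = 840

Answer: 840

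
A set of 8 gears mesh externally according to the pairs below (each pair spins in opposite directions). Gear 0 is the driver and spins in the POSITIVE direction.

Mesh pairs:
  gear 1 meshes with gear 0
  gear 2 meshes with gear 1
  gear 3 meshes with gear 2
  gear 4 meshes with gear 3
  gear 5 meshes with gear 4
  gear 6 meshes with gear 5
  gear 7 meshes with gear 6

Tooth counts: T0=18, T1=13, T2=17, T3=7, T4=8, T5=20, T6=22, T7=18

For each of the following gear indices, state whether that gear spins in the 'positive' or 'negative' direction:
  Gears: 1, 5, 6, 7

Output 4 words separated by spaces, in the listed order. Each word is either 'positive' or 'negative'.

Gear 0 (driver): positive (depth 0)
  gear 1: meshes with gear 0 -> depth 1 -> negative (opposite of gear 0)
  gear 2: meshes with gear 1 -> depth 2 -> positive (opposite of gear 1)
  gear 3: meshes with gear 2 -> depth 3 -> negative (opposite of gear 2)
  gear 4: meshes with gear 3 -> depth 4 -> positive (opposite of gear 3)
  gear 5: meshes with gear 4 -> depth 5 -> negative (opposite of gear 4)
  gear 6: meshes with gear 5 -> depth 6 -> positive (opposite of gear 5)
  gear 7: meshes with gear 6 -> depth 7 -> negative (opposite of gear 6)
Queried indices 1, 5, 6, 7 -> negative, negative, positive, negative

Answer: negative negative positive negative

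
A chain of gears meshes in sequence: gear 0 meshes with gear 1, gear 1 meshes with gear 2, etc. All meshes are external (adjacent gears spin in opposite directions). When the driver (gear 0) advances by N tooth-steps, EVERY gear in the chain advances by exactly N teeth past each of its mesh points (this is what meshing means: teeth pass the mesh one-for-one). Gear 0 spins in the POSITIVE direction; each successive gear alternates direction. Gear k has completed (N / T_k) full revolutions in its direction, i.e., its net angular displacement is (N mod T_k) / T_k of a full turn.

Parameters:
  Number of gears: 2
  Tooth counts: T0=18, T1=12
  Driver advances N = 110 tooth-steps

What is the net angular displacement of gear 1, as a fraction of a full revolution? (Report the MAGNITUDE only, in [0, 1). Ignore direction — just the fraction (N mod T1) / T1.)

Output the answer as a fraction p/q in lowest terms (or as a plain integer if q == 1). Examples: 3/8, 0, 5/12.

Answer: 1/6

Derivation:
Chain of 2 gears, tooth counts: [18, 12]
  gear 0: T0=18, direction=positive, advance = 110 mod 18 = 2 teeth = 2/18 turn
  gear 1: T1=12, direction=negative, advance = 110 mod 12 = 2 teeth = 2/12 turn
Gear 1: 110 mod 12 = 2
Fraction = 2 / 12 = 1/6 (gcd(2,12)=2) = 1/6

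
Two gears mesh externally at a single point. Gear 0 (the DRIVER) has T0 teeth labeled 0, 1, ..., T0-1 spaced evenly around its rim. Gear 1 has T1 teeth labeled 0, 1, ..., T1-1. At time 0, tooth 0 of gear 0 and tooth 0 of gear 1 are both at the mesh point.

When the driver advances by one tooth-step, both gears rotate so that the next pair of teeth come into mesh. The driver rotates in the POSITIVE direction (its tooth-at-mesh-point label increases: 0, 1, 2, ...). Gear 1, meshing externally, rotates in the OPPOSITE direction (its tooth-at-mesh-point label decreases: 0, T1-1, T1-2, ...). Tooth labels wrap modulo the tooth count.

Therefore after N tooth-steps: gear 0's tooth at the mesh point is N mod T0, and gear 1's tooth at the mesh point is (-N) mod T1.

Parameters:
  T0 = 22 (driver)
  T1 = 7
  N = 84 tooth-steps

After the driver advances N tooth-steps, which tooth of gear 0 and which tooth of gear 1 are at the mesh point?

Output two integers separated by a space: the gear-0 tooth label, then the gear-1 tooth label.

Gear 0 (driver, T0=22): tooth at mesh = N mod T0
  84 = 3 * 22 + 18, so 84 mod 22 = 18
  gear 0 tooth = 18
Gear 1 (driven, T1=7): tooth at mesh = (-N) mod T1
  84 = 12 * 7 + 0, so 84 mod 7 = 0
  (-84) mod 7 = 0
Mesh after 84 steps: gear-0 tooth 18 meets gear-1 tooth 0

Answer: 18 0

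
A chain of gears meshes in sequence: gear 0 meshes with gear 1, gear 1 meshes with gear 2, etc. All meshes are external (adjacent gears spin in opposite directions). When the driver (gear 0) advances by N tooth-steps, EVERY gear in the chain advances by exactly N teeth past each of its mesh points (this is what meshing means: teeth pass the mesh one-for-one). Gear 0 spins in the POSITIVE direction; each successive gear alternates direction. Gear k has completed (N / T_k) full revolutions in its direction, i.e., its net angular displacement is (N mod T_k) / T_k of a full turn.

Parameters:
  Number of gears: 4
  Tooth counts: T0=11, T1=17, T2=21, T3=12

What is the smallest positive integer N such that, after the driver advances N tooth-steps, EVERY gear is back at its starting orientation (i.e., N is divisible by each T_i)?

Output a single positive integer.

Answer: 15708

Derivation:
Gear k returns to start when N is a multiple of T_k.
All gears at start simultaneously when N is a common multiple of [11, 17, 21, 12]; the smallest such N is lcm(11, 17, 21, 12).
Start: lcm = T0 = 11
Fold in T1=17: gcd(11, 17) = 1; lcm(11, 17) = 11 * 17 / 1 = 187 / 1 = 187
Fold in T2=21: gcd(187, 21) = 1; lcm(187, 21) = 187 * 21 / 1 = 3927 / 1 = 3927
Fold in T3=12: gcd(3927, 12) = 3; lcm(3927, 12) = 3927 * 12 / 3 = 47124 / 3 = 15708
Full cycle length = 15708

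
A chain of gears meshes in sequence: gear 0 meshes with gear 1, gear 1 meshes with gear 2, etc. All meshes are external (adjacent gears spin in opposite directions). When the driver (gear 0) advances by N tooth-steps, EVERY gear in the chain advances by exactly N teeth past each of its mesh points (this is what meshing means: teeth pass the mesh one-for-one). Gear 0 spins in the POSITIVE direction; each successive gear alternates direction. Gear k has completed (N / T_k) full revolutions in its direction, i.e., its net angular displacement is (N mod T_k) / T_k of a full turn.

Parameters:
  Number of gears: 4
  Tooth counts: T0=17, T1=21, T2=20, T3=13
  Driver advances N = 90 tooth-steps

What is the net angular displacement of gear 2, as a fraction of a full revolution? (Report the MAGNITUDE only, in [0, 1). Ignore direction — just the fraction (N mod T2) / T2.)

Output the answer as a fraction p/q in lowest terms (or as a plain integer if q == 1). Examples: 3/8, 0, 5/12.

Answer: 1/2

Derivation:
Chain of 4 gears, tooth counts: [17, 21, 20, 13]
  gear 0: T0=17, direction=positive, advance = 90 mod 17 = 5 teeth = 5/17 turn
  gear 1: T1=21, direction=negative, advance = 90 mod 21 = 6 teeth = 6/21 turn
  gear 2: T2=20, direction=positive, advance = 90 mod 20 = 10 teeth = 10/20 turn
  gear 3: T3=13, direction=negative, advance = 90 mod 13 = 12 teeth = 12/13 turn
Gear 2: 90 mod 20 = 10
Fraction = 10 / 20 = 1/2 (gcd(10,20)=10) = 1/2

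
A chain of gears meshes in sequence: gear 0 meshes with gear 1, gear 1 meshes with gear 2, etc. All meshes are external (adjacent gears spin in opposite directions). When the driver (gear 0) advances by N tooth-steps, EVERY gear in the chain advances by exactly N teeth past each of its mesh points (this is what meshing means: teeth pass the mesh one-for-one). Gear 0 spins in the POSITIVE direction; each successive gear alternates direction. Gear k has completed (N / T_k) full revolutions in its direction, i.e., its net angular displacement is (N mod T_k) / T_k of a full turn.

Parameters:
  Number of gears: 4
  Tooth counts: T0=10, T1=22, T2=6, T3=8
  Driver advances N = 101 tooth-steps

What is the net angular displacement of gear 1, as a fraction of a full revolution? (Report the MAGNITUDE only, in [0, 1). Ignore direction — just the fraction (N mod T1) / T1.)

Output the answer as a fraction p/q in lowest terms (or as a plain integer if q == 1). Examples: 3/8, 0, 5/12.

Answer: 13/22

Derivation:
Chain of 4 gears, tooth counts: [10, 22, 6, 8]
  gear 0: T0=10, direction=positive, advance = 101 mod 10 = 1 teeth = 1/10 turn
  gear 1: T1=22, direction=negative, advance = 101 mod 22 = 13 teeth = 13/22 turn
  gear 2: T2=6, direction=positive, advance = 101 mod 6 = 5 teeth = 5/6 turn
  gear 3: T3=8, direction=negative, advance = 101 mod 8 = 5 teeth = 5/8 turn
Gear 1: 101 mod 22 = 13
Fraction = 13 / 22 = 13/22 (gcd(13,22)=1) = 13/22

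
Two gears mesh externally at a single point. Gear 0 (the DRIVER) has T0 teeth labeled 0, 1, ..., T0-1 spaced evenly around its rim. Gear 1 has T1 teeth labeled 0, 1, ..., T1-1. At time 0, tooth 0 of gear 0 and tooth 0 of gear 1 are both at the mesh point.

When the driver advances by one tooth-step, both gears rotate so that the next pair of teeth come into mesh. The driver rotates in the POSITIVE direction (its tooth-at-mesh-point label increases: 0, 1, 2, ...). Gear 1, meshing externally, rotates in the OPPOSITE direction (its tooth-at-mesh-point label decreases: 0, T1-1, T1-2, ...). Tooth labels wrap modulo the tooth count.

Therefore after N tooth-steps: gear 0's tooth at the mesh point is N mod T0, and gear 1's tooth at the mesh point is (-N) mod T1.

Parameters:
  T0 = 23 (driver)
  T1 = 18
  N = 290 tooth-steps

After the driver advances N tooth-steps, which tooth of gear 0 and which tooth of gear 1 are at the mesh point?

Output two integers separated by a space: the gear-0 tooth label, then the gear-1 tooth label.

Answer: 14 16

Derivation:
Gear 0 (driver, T0=23): tooth at mesh = N mod T0
  290 = 12 * 23 + 14, so 290 mod 23 = 14
  gear 0 tooth = 14
Gear 1 (driven, T1=18): tooth at mesh = (-N) mod T1
  290 = 16 * 18 + 2, so 290 mod 18 = 2
  (-290) mod 18 = (-2) mod 18 = 18 - 2 = 16
Mesh after 290 steps: gear-0 tooth 14 meets gear-1 tooth 16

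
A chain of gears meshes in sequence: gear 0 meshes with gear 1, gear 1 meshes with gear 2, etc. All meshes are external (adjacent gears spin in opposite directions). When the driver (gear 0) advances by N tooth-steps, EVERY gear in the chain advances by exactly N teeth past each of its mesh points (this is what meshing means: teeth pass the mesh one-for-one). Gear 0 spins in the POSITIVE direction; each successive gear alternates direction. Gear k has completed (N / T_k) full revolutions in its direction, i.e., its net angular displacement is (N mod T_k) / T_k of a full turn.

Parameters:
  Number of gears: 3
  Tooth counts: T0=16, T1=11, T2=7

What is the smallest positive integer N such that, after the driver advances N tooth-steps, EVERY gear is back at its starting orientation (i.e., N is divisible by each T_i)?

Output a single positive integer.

Answer: 1232

Derivation:
Gear k returns to start when N is a multiple of T_k.
All gears at start simultaneously when N is a common multiple of [16, 11, 7]; the smallest such N is lcm(16, 11, 7).
Start: lcm = T0 = 16
Fold in T1=11: gcd(16, 11) = 1; lcm(16, 11) = 16 * 11 / 1 = 176 / 1 = 176
Fold in T2=7: gcd(176, 7) = 1; lcm(176, 7) = 176 * 7 / 1 = 1232 / 1 = 1232
Full cycle length = 1232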